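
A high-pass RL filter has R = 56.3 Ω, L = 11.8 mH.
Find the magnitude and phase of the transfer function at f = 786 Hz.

Step 1 — Angular frequency: ω = 2π·786 = 4939 rad/s.
Step 2 — Transfer function: H(jω) = jωL/(R + jωL).
Step 3 — Numerator jωL = j·58.28; denominator R + jωL = 56.3 + j58.28.
Step 4 — H = 0.5172 + j0.4997.
Step 5 — Magnitude: |H| = 0.7192 (-2.9 dB); phase: φ = 44.0°.

|H| = 0.7192 (-2.9 dB), φ = 44.0°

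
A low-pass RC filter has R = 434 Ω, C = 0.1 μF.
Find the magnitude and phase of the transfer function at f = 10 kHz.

Step 1 — Angular frequency: ω = 2π·1e+04 = 6.283e+04 rad/s.
Step 2 — Transfer function: H(jω) = 1/(1 + jωRC).
Step 3 — Denominator: 1 + jωRC = 1 + j·6.283e+04·434·1e-07 = 1 + j2.727.
Step 4 — H = 0.1185 - j0.3232.
Step 5 — Magnitude: |H| = 0.3443 (-9.3 dB); phase: φ = -69.9°.

|H| = 0.3443 (-9.3 dB), φ = -69.9°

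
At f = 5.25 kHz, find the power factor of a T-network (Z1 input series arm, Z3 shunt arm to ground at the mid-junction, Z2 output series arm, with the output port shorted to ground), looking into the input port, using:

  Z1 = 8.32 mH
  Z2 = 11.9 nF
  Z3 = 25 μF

Step 1 — Angular frequency: ω = 2π·f = 2π·5250 = 3.299e+04 rad/s.
Step 2 — Component impedances:
  Z1: Z = jωL = j·3.299e+04·0.00832 = 0 + j274.4 Ω
  Z2: Z = 1/(jωC) = -j/(ω·C) = 0 - j2547 Ω
  Z3: Z = 1/(jωC) = -j/(ω·C) = 0 - j1.213 Ω
Step 3 — With the output port shorted to ground, the output series arm Z2 runs from the junction to ground; the shunt arm Z3 also runs from the junction to ground. They appear in parallel: Z3 || Z2 = 0 - j1.212 Ω.
Step 4 — Series with input arm Z1: Z_in = Z1 + (Z3 || Z2) = 0 + j273.2 Ω = 273.2∠90.0° Ω.
Step 5 — Power factor: PF = cos(φ) = Re(Z)/|Z| = 0/273.2 = 0.
Step 6 — Type: Im(Z) = 273.2 ⇒ lagging (phase φ = 90.0°).

PF = 0 (lagging, φ = 90.0°)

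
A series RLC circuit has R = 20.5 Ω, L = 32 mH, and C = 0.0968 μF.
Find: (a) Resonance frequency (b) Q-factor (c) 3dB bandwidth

Step 1 — Resonance: ω₀ = 1/√(LC) = 1/√(0.032·9.68e-08) = 1.797e+04 rad/s.
Step 2 — f₀ = ω₀/(2π) = 2860 Hz.
Step 3 — Series Q: Q = ω₀L/R = 1.797e+04·0.032/20.5 = 28.05.
Step 4 — Bandwidth: Δω = ω₀/Q = 640.6 rad/s; BW = Δω/(2π) = 102 Hz.

(a) f₀ = 2860 Hz  (b) Q = 28.05  (c) BW = 102 Hz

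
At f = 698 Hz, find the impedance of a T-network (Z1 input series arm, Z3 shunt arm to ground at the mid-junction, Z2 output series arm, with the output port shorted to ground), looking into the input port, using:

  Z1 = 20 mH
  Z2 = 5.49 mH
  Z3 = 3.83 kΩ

Step 1 — Angular frequency: ω = 2π·f = 2π·698 = 4386 rad/s.
Step 2 — Component impedances:
  Z1: Z = jωL = j·4386·0.02 = 0 + j87.71 Ω
  Z2: Z = jωL = j·4386·0.00549 = 0 + j24.08 Ω
  Z3: Z = R = 3830 Ω
Step 3 — With the output port shorted to ground, the output series arm Z2 runs from the junction to ground; the shunt arm Z3 also runs from the junction to ground. They appear in parallel: Z3 || Z2 = 0.1514 + j24.08 Ω.
Step 4 — Series with input arm Z1: Z_in = Z1 + (Z3 || Z2) = 0.1514 + j111.8 Ω = 111.8∠89.9° Ω.

Z = 0.1514 + j111.8 Ω = 111.8∠89.9° Ω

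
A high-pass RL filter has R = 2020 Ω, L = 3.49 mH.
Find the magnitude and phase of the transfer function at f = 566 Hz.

Step 1 — Angular frequency: ω = 2π·566 = 3556 rad/s.
Step 2 — Transfer function: H(jω) = jωL/(R + jωL).
Step 3 — Numerator jωL = j·12.41; denominator R + jωL = 2020 + j12.41.
Step 4 — H = 3.775e-05 + j0.006144.
Step 5 — Magnitude: |H| = 0.006144 (-44.2 dB); phase: φ = 89.6°.

|H| = 0.006144 (-44.2 dB), φ = 89.6°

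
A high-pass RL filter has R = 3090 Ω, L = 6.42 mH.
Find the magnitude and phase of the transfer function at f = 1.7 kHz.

Step 1 — Angular frequency: ω = 2π·1700 = 1.068e+04 rad/s.
Step 2 — Transfer function: H(jω) = jωL/(R + jωL).
Step 3 — Numerator jωL = j·68.57; denominator R + jωL = 3090 + j68.57.
Step 4 — H = 0.0004923 + j0.02218.
Step 5 — Magnitude: |H| = 0.02219 (-33.1 dB); phase: φ = 88.7°.

|H| = 0.02219 (-33.1 dB), φ = 88.7°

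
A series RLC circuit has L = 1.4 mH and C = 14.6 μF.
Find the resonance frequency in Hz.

Step 1 — Resonance condition Im(Z)=0 gives ω₀ = 1/√(LC).
Step 2 — ω₀ = 1/√(0.0014·1.46e-05) = 6995 rad/s.
Step 3 — f₀ = ω₀/(2π) = 1113 Hz.

f₀ = 1113 Hz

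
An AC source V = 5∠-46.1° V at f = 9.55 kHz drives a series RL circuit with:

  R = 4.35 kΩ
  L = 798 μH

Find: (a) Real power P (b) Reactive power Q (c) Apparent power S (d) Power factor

Step 1 — Angular frequency: ω = 2π·f = 2π·9550 = 6e+04 rad/s.
Step 2 — Component impedances:
  R: Z = R = 4350 Ω
  L: Z = jωL = j·6e+04·0.000798 = 0 + j47.88 Ω
Step 3 — Series combination: Z_total = R + L = 4350 + j47.88 Ω = 4350∠0.6° Ω.
Step 4 — Source phasor: V = 5∠-46.1° V = 3.467 - j3.603 V.
Step 5 — Current: I = V / Z = 0.0007878 - j0.0008369 A = 0.001149∠-46.7° A.
Step 6 — Complex power: S = V·I* = 0.005746 + j6.326e-05 VA.
Step 7 — Real power: P = Re(S) = 0.005746 W.
Step 8 — Reactive power: Q = Im(S) = 6.326e-05 VAR.
Step 9 — Apparent power: |S| = 0.005747 VA.
Step 10 — Power factor: PF = P/|S| = 0.9999 (lagging).

(a) P = 0.005746 W  (b) Q = 6.326e-05 VAR  (c) S = 0.005747 VA  (d) PF = 0.9999 (lagging)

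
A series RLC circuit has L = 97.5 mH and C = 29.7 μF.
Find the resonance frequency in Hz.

Step 1 — Resonance condition Im(Z)=0 gives ω₀ = 1/√(LC).
Step 2 — ω₀ = 1/√(0.0975·2.97e-05) = 587.7 rad/s.
Step 3 — f₀ = ω₀/(2π) = 93.53 Hz.

f₀ = 93.53 Hz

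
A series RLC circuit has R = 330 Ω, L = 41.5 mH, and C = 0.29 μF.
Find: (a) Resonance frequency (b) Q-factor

Step 1 — Resonance condition Im(Z)=0 gives ω₀ = 1/√(LC).
Step 2 — ω₀ = 1/√(0.0415·2.9e-07) = 9115 rad/s.
Step 3 — f₀ = ω₀/(2π) = 1451 Hz.
Step 4 — Series Q: Q = ω₀L/R = 9115·0.0415/330 = 1.146.

(a) f₀ = 1451 Hz  (b) Q = 1.146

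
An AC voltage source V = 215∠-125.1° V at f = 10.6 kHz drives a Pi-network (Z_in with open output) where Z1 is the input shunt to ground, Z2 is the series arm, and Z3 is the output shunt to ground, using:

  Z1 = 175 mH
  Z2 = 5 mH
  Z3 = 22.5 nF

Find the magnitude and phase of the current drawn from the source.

Step 1 — Angular frequency: ω = 2π·f = 2π·1.06e+04 = 6.66e+04 rad/s.
Step 2 — Component impedances:
  Z1: Z = jωL = j·6.66e+04·0.175 = 0 + j1.166e+04 Ω
  Z2: Z = jωL = j·6.66e+04·0.005 = 0 + j333 Ω
  Z3: Z = 1/(jωC) = -j/(ω·C) = 0 - j667.3 Ω
Step 3 — With open output, the series arm Z2 and the output shunt Z3 appear in series to ground: Z2 + Z3 = 0 - j334.3 Ω.
Step 4 — Parallel with input shunt Z1: Z_in = Z1 || (Z2 + Z3) = 0 - j344.2 Ω = 344.2∠-90.0° Ω.
Step 5 — Source phasor: V = 215∠-125.1° V = -123.6 - j175.9 V.
Step 6 — Ohm's law: I = V / Z_total = (-123.6 - j175.9) / (0 - j344.2) = 0.5111 - j0.3592 A.
Step 7 — Convert to polar: |I| = 0.6247 A, ∠I = -35.1°.

I = 0.6247∠-35.1° A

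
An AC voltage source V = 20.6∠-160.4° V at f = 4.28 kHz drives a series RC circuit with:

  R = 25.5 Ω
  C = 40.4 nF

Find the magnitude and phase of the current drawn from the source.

Step 1 — Angular frequency: ω = 2π·f = 2π·4280 = 2.689e+04 rad/s.
Step 2 — Component impedances:
  R: Z = R = 25.5 Ω
  C: Z = 1/(jωC) = -j/(ω·C) = 0 - j920.4 Ω
Step 3 — Series combination: Z_total = R + C = 25.5 - j920.4 Ω = 920.8∠-88.4° Ω.
Step 4 — Source phasor: V = 20.6∠-160.4° V = -19.41 - j6.91 V.
Step 5 — Ohm's law: I = V / Z_total = (-19.41 - j6.91) / (25.5 - j920.4) = 0.006918 - j0.02128 A.
Step 6 — Convert to polar: |I| = 0.02237 A, ∠I = -72.0°.

I = 0.02237∠-72.0° A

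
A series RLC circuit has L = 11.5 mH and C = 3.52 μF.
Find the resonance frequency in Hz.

Step 1 — Resonance condition Im(Z)=0 gives ω₀ = 1/√(LC).
Step 2 — ω₀ = 1/√(0.0115·3.52e-06) = 4970 rad/s.
Step 3 — f₀ = ω₀/(2π) = 791 Hz.

f₀ = 791 Hz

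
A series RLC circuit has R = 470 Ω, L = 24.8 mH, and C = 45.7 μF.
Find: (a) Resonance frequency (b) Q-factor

Step 1 — Resonance condition Im(Z)=0 gives ω₀ = 1/√(LC).
Step 2 — ω₀ = 1/√(0.0248·4.57e-05) = 939.3 rad/s.
Step 3 — f₀ = ω₀/(2π) = 149.5 Hz.
Step 4 — Series Q: Q = ω₀L/R = 939.3·0.0248/470 = 0.04956.

(a) f₀ = 149.5 Hz  (b) Q = 0.04956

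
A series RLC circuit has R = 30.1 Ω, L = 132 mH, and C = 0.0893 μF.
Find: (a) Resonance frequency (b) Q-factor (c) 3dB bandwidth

Step 1 — Resonance: ω₀ = 1/√(LC) = 1/√(0.132·8.93e-08) = 9211 rad/s.
Step 2 — f₀ = ω₀/(2π) = 1466 Hz.
Step 3 — Series Q: Q = ω₀L/R = 9211·0.132/30.1 = 40.39.
Step 4 — Bandwidth: Δω = ω₀/Q = 228 rad/s; BW = Δω/(2π) = 36.29 Hz.

(a) f₀ = 1466 Hz  (b) Q = 40.39  (c) BW = 36.29 Hz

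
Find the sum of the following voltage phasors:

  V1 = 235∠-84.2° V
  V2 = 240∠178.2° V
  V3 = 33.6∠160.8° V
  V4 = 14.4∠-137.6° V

Step 1 — Convert each phasor to rectangular form:
  V1 = 235·(cos(-84.2°) + j·sin(-84.2°)) = 23.75 - j233.8 V
  V2 = 240·(cos(178.2°) + j·sin(178.2°)) = -239.9 + j7.539 V
  V3 = 33.6·(cos(160.8°) + j·sin(160.8°)) = -31.73 + j11.05 V
  V4 = 14.4·(cos(-137.6°) + j·sin(-137.6°)) = -10.63 - j9.71 V
Step 2 — Sum components: V_total = -258.5 - j224.9 V.
Step 3 — Convert to polar: |V_total| = 342.7 V, ∠V_total = -139.0°.

V_total = 342.7∠-139.0° V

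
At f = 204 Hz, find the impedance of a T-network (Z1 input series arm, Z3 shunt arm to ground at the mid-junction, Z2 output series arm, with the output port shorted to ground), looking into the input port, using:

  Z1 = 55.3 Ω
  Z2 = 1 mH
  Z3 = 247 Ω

Step 1 — Angular frequency: ω = 2π·f = 2π·204 = 1282 rad/s.
Step 2 — Component impedances:
  Z1: Z = R = 55.3 Ω
  Z2: Z = jωL = j·1282·0.001 = 0 + j1.282 Ω
  Z3: Z = R = 247 Ω
Step 3 — With the output port shorted to ground, the output series arm Z2 runs from the junction to ground; the shunt arm Z3 also runs from the junction to ground. They appear in parallel: Z3 || Z2 = 0.006651 + j1.282 Ω.
Step 4 — Series with input arm Z1: Z_in = Z1 + (Z3 || Z2) = 55.31 + j1.282 Ω = 55.32∠1.3° Ω.

Z = 55.31 + j1.282 Ω = 55.32∠1.3° Ω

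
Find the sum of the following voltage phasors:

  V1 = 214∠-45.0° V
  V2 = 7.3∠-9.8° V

Step 1 — Convert each phasor to rectangular form:
  V1 = 214·(cos(-45.0°) + j·sin(-45.0°)) = 151.3 - j151.3 V
  V2 = 7.3·(cos(-9.8°) + j·sin(-9.8°)) = 7.193 - j1.243 V
Step 2 — Sum components: V_total = 158.5 - j152.6 V.
Step 3 — Convert to polar: |V_total| = 220 V, ∠V_total = -43.9°.

V_total = 220∠-43.9° V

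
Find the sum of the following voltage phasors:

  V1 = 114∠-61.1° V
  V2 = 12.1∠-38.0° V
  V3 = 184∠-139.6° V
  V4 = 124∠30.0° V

Step 1 — Convert each phasor to rectangular form:
  V1 = 114·(cos(-61.1°) + j·sin(-61.1°)) = 55.09 - j99.8 V
  V2 = 12.1·(cos(-38.0°) + j·sin(-38.0°)) = 9.535 - j7.45 V
  V3 = 184·(cos(-139.6°) + j·sin(-139.6°)) = -140.1 - j119.3 V
  V4 = 124·(cos(30.0°) + j·sin(30.0°)) = 107.4 + j62 V
Step 2 — Sum components: V_total = 31.89 - j164.5 V.
Step 3 — Convert to polar: |V_total| = 167.6 V, ∠V_total = -79.0°.

V_total = 167.6∠-79.0° V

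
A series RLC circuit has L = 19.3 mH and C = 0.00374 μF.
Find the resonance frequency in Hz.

Step 1 — Resonance condition Im(Z)=0 gives ω₀ = 1/√(LC).
Step 2 — ω₀ = 1/√(0.0193·3.74e-09) = 1.177e+05 rad/s.
Step 3 — f₀ = ω₀/(2π) = 1.873e+04 Hz.

f₀ = 1.873e+04 Hz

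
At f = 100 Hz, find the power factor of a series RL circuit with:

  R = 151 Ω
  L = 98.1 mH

Step 1 — Angular frequency: ω = 2π·f = 2π·100 = 628.3 rad/s.
Step 2 — Component impedances:
  R: Z = R = 151 Ω
  L: Z = jωL = j·628.3·0.0981 = 0 + j61.64 Ω
Step 3 — Series combination: Z_total = R + L = 151 + j61.64 Ω = 163.1∠22.2° Ω.
Step 4 — Power factor: PF = cos(φ) = Re(Z)/|Z| = 151/163.1 = 0.9258.
Step 5 — Type: Im(Z) = 61.64 ⇒ lagging (phase φ = 22.2°).

PF = 0.9258 (lagging, φ = 22.2°)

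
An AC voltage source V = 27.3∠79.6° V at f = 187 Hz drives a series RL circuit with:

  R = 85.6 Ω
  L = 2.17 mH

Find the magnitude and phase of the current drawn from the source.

Step 1 — Angular frequency: ω = 2π·f = 2π·187 = 1175 rad/s.
Step 2 — Component impedances:
  R: Z = R = 85.6 Ω
  L: Z = jωL = j·1175·0.00217 = 0 + j2.55 Ω
Step 3 — Series combination: Z_total = R + L = 85.6 + j2.55 Ω = 85.64∠1.7° Ω.
Step 4 — Source phasor: V = 27.3∠79.6° V = 4.928 + j26.85 V.
Step 5 — Ohm's law: I = V / Z_total = (4.928 + j26.85) / (85.6 + j2.55) = 0.06686 + j0.3117 A.
Step 6 — Convert to polar: |I| = 0.3188 A, ∠I = 77.9°.

I = 0.3188∠77.9° A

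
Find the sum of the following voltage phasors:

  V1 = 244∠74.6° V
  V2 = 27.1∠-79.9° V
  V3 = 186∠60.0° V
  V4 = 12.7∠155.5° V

Step 1 — Convert each phasor to rectangular form:
  V1 = 244·(cos(74.6°) + j·sin(74.6°)) = 64.8 + j235.2 V
  V2 = 27.1·(cos(-79.9°) + j·sin(-79.9°)) = 4.752 - j26.68 V
  V3 = 186·(cos(60.0°) + j·sin(60.0°)) = 93 + j161.1 V
  V4 = 12.7·(cos(155.5°) + j·sin(155.5°)) = -11.56 + j5.267 V
Step 2 — Sum components: V_total = 151 + j374.9 V.
Step 3 — Convert to polar: |V_total| = 404.2 V, ∠V_total = 68.1°.

V_total = 404.2∠68.1° V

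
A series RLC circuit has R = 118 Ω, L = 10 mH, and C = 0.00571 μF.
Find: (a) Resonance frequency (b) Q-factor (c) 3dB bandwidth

Step 1 — Resonance: ω₀ = 1/√(LC) = 1/√(0.01·5.71e-09) = 1.323e+05 rad/s.
Step 2 — f₀ = ω₀/(2π) = 2.106e+04 Hz.
Step 3 — Series Q: Q = ω₀L/R = 1.323e+05·0.01/118 = 11.22.
Step 4 — Bandwidth: Δω = ω₀/Q = 1.18e+04 rad/s; BW = Δω/(2π) = 1878 Hz.

(a) f₀ = 2.106e+04 Hz  (b) Q = 11.22  (c) BW = 1878 Hz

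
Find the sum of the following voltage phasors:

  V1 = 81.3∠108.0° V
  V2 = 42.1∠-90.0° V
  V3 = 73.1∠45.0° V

Step 1 — Convert each phasor to rectangular form:
  V1 = 81.3·(cos(108.0°) + j·sin(108.0°)) = -25.12 + j77.32 V
  V2 = 42.1·(cos(-90.0°) + j·sin(-90.0°)) = 0 - j42.1 V
  V3 = 73.1·(cos(45.0°) + j·sin(45.0°)) = 51.69 + j51.69 V
Step 2 — Sum components: V_total = 26.57 + j86.91 V.
Step 3 — Convert to polar: |V_total| = 90.88 V, ∠V_total = 73.0°.

V_total = 90.88∠73.0° V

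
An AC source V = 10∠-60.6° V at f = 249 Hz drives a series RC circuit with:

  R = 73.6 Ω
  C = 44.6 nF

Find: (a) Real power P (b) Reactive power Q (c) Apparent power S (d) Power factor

Step 1 — Angular frequency: ω = 2π·f = 2π·249 = 1565 rad/s.
Step 2 — Component impedances:
  R: Z = R = 73.6 Ω
  C: Z = 1/(jωC) = -j/(ω·C) = 0 - j1.433e+04 Ω
Step 3 — Series combination: Z_total = R + C = 73.6 - j1.433e+04 Ω = 1.433e+04∠-89.7° Ω.
Step 4 — Source phasor: V = 10∠-60.6° V = 4.909 - j8.712 V.
Step 5 — Current: I = V / Z = 0.0006097 + j0.0003394 A = 0.0006978∠29.1° A.
Step 6 — Complex power: S = V·I* = 3.583e-05 - j0.006978 VA.
Step 7 — Real power: P = Re(S) = 3.583e-05 W.
Step 8 — Reactive power: Q = Im(S) = -0.006978 VAR.
Step 9 — Apparent power: |S| = 0.006978 VA.
Step 10 — Power factor: PF = P/|S| = 0.005136 (leading).

(a) P = 3.583e-05 W  (b) Q = -0.006978 VAR  (c) S = 0.006978 VA  (d) PF = 0.005136 (leading)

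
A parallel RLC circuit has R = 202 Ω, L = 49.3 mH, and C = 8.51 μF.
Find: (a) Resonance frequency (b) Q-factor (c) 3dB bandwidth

Step 1 — Resonance: ω₀ = 1/√(LC) = 1/√(0.0493·8.51e-06) = 1544 rad/s.
Step 2 — f₀ = ω₀/(2π) = 245.7 Hz.
Step 3 — Parallel Q: Q = R/(ω₀L) = 202/(1544·0.0493) = 2.654.
Step 4 — Bandwidth: Δω = ω₀/Q = 581.7 rad/s; BW = Δω/(2π) = 92.58 Hz.

(a) f₀ = 245.7 Hz  (b) Q = 2.654  (c) BW = 92.58 Hz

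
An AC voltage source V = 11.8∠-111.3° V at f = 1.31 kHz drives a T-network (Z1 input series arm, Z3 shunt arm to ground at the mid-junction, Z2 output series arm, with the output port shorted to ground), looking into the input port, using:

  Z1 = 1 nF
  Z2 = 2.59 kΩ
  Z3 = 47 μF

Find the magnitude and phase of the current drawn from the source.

Step 1 — Angular frequency: ω = 2π·f = 2π·1310 = 8231 rad/s.
Step 2 — Component impedances:
  Z1: Z = 1/(jωC) = -j/(ω·C) = 0 - j1.215e+05 Ω
  Z2: Z = R = 2590 Ω
  Z3: Z = 1/(jωC) = -j/(ω·C) = 0 - j2.585 Ω
Step 3 — With the output port shorted to ground, the output series arm Z2 runs from the junction to ground; the shunt arm Z3 also runs from the junction to ground. They appear in parallel: Z3 || Z2 = 0.00258 - j2.585 Ω.
Step 4 — Series with input arm Z1: Z_in = Z1 + (Z3 || Z2) = 0.00258 - j1.215e+05 Ω = 1.215e+05∠-90.0° Ω.
Step 5 — Source phasor: V = 11.8∠-111.3° V = -4.286 - j10.99 V.
Step 6 — Ohm's law: I = V / Z_total = (-4.286 - j10.99) / (0.00258 - j1.215e+05) = 9.049e-05 - j3.528e-05 A.
Step 7 — Convert to polar: |I| = 9.712e-05 A, ∠I = -21.3°.

I = 9.712e-05∠-21.3° A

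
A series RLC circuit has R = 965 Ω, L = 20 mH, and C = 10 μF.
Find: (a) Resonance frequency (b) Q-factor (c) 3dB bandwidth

Step 1 — Resonance condition Im(Z)=0 gives ω₀ = 1/√(LC).
Step 2 — ω₀ = 1/√(0.02·1e-05) = 2236 rad/s.
Step 3 — f₀ = ω₀/(2π) = 355.9 Hz.
Step 4 — Series Q: Q = ω₀L/R = 2236·0.02/965 = 0.04634.
Step 5 — 3dB bandwidth: Δω = ω₀/Q = 4.825e+04 rad/s; BW = Δω/(2π) = 7679 Hz.

(a) f₀ = 355.9 Hz  (b) Q = 0.04634  (c) BW = 7679 Hz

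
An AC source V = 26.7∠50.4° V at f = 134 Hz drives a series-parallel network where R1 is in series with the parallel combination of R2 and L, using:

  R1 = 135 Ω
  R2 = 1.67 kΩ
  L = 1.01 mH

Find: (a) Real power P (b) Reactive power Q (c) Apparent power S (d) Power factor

Step 1 — Angular frequency: ω = 2π·f = 2π·134 = 841.9 rad/s.
Step 2 — Component impedances:
  R1: Z = R = 135 Ω
  R2: Z = R = 1670 Ω
  L: Z = jωL = j·841.9·0.00101 = 0 + j0.8504 Ω
Step 3 — Parallel branch: R2 || L = 1/(1/R2 + 1/L) = 0.000433 + j0.8504 Ω.
Step 4 — Series with R1: Z_total = R1 + (R2 || L) = 135 + j0.8504 Ω = 135∠0.4° Ω.
Step 5 — Source phasor: V = 26.7∠50.4° V = 17.02 + j20.57 V.
Step 6 — Current: I = V / Z = 0.127 + j0.1516 A = 0.1978∠50.0° A.
Step 7 — Complex power: S = V·I* = 5.28 + j0.03326 VA.
Step 8 — Real power: P = Re(S) = 5.28 W.
Step 9 — Reactive power: Q = Im(S) = 0.03326 VAR.
Step 10 — Apparent power: |S| = 5.281 VA.
Step 11 — Power factor: PF = P/|S| = 1 (lagging).

(a) P = 5.28 W  (b) Q = 0.03326 VAR  (c) S = 5.281 VA  (d) PF = 1 (lagging)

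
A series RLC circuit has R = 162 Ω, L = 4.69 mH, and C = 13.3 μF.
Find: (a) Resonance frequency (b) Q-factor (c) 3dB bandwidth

Step 1 — Resonance: ω₀ = 1/√(LC) = 1/√(0.00469·1.33e-05) = 4004 rad/s.
Step 2 — f₀ = ω₀/(2π) = 637.2 Hz.
Step 3 — Series Q: Q = ω₀L/R = 4004·0.00469/162 = 0.1159.
Step 4 — Bandwidth: Δω = ω₀/Q = 3.454e+04 rad/s; BW = Δω/(2π) = 5497 Hz.

(a) f₀ = 637.2 Hz  (b) Q = 0.1159  (c) BW = 5497 Hz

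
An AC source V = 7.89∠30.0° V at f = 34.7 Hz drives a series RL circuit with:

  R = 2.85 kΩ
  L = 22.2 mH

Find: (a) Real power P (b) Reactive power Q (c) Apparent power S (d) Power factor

Step 1 — Angular frequency: ω = 2π·f = 2π·34.7 = 218 rad/s.
Step 2 — Component impedances:
  R: Z = R = 2850 Ω
  L: Z = jωL = j·218·0.0222 = 0 + j4.84 Ω
Step 3 — Series combination: Z_total = R + L = 2850 + j4.84 Ω = 2850∠0.1° Ω.
Step 4 — Source phasor: V = 7.89∠30.0° V = 6.833 + j3.945 V.
Step 5 — Current: I = V / Z = 0.0024 + j0.00138 A = 0.002768∠29.9° A.
Step 6 — Complex power: S = V·I* = 0.02184 + j3.71e-05 VA.
Step 7 — Real power: P = Re(S) = 0.02184 W.
Step 8 — Reactive power: Q = Im(S) = 3.71e-05 VAR.
Step 9 — Apparent power: |S| = 0.02184 VA.
Step 10 — Power factor: PF = P/|S| = 1 (lagging).

(a) P = 0.02184 W  (b) Q = 3.71e-05 VAR  (c) S = 0.02184 VA  (d) PF = 1 (lagging)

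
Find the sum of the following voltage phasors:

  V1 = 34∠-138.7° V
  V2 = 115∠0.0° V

Step 1 — Convert each phasor to rectangular form:
  V1 = 34·(cos(-138.7°) + j·sin(-138.7°)) = -25.54 - j22.44 V
  V2 = 115·(cos(0.0°) + j·sin(0.0°)) = 115 V
Step 2 — Sum components: V_total = 89.46 - j22.44 V.
Step 3 — Convert to polar: |V_total| = 92.23 V, ∠V_total = -14.1°.

V_total = 92.23∠-14.1° V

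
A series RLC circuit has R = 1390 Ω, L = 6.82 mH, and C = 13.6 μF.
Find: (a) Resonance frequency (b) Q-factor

Step 1 — Resonance condition Im(Z)=0 gives ω₀ = 1/√(LC).
Step 2 — ω₀ = 1/√(0.00682·1.36e-05) = 3284 rad/s.
Step 3 — f₀ = ω₀/(2π) = 522.6 Hz.
Step 4 — Series Q: Q = ω₀L/R = 3284·0.00682/1390 = 0.01611.

(a) f₀ = 522.6 Hz  (b) Q = 0.01611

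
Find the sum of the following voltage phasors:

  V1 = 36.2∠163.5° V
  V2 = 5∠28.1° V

Step 1 — Convert each phasor to rectangular form:
  V1 = 36.2·(cos(163.5°) + j·sin(163.5°)) = -34.71 + j10.28 V
  V2 = 5·(cos(28.1°) + j·sin(28.1°)) = 4.411 + j2.355 V
Step 2 — Sum components: V_total = -30.3 + j12.64 V.
Step 3 — Convert to polar: |V_total| = 32.83 V, ∠V_total = 157.4°.

V_total = 32.83∠157.4° V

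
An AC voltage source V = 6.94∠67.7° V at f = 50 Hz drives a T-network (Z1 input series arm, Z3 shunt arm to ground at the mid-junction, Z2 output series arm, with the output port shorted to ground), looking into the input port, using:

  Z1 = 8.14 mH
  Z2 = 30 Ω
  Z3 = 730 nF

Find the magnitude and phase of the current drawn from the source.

Step 1 — Angular frequency: ω = 2π·f = 2π·50 = 314.2 rad/s.
Step 2 — Component impedances:
  Z1: Z = jωL = j·314.2·0.00814 = 0 + j2.557 Ω
  Z2: Z = R = 30 Ω
  Z3: Z = 1/(jωC) = -j/(ω·C) = 0 - j4360 Ω
Step 3 — With the output port shorted to ground, the output series arm Z2 runs from the junction to ground; the shunt arm Z3 also runs from the junction to ground. They appear in parallel: Z3 || Z2 = 30 - j0.2064 Ω.
Step 4 — Series with input arm Z1: Z_in = Z1 + (Z3 || Z2) = 30 + j2.351 Ω = 30.09∠4.5° Ω.
Step 5 — Source phasor: V = 6.94∠67.7° V = 2.633 + j6.421 V.
Step 6 — Ohm's law: I = V / Z_total = (2.633 + j6.421) / (30 + j2.351) = 0.1039 + j0.2059 A.
Step 7 — Convert to polar: |I| = 0.2306 A, ∠I = 63.2°.

I = 0.2306∠63.2° A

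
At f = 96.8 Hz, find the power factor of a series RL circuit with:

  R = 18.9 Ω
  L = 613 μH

Step 1 — Angular frequency: ω = 2π·f = 2π·96.8 = 608.2 rad/s.
Step 2 — Component impedances:
  R: Z = R = 18.9 Ω
  L: Z = jωL = j·608.2·0.000613 = 0 + j0.3728 Ω
Step 3 — Series combination: Z_total = R + L = 18.9 + j0.3728 Ω = 18.9∠1.1° Ω.
Step 4 — Power factor: PF = cos(φ) = Re(Z)/|Z| = 18.9/18.904 = 0.9998.
Step 5 — Type: Im(Z) = 0.3728 ⇒ lagging (phase φ = 1.1°).

PF = 0.9998 (lagging, φ = 1.1°)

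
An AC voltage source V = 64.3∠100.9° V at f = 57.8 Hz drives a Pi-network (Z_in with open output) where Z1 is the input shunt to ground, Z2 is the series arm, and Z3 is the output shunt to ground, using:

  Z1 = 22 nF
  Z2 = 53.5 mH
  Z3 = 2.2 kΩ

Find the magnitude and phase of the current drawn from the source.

Step 1 — Angular frequency: ω = 2π·f = 2π·57.8 = 363.2 rad/s.
Step 2 — Component impedances:
  Z1: Z = 1/(jωC) = -j/(ω·C) = 0 - j1.252e+05 Ω
  Z2: Z = jωL = j·363.2·0.0535 = 0 + j19.43 Ω
  Z3: Z = R = 2200 Ω
Step 3 — With open output, the series arm Z2 and the output shunt Z3 appear in series to ground: Z2 + Z3 = 2200 + j19.43 Ω.
Step 4 — Parallel with input shunt Z1: Z_in = Z1 || (Z2 + Z3) = 2200 - j19.24 Ω = 2200∠-0.5° Ω.
Step 5 — Source phasor: V = 64.3∠100.9° V = -12.16 + j63.14 V.
Step 6 — Ohm's law: I = V / Z_total = (-12.16 + j63.14) / (2200 - j19.24) = -0.005777 + j0.02865 A.
Step 7 — Convert to polar: |I| = 0.02923 A, ∠I = 101.4°.

I = 0.02923∠101.4° A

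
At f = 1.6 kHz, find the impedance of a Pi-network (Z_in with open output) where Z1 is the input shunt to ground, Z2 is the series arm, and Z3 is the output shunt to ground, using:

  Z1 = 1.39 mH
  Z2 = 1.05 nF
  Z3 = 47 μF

Step 1 — Angular frequency: ω = 2π·f = 2π·1600 = 1.005e+04 rad/s.
Step 2 — Component impedances:
  Z1: Z = jωL = j·1.005e+04·0.00139 = 0 + j13.97 Ω
  Z2: Z = 1/(jωC) = -j/(ω·C) = 0 - j9.474e+04 Ω
  Z3: Z = 1/(jωC) = -j/(ω·C) = 0 - j2.116 Ω
Step 3 — With open output, the series arm Z2 and the output shunt Z3 appear in series to ground: Z2 + Z3 = 0 - j9.474e+04 Ω.
Step 4 — Parallel with input shunt Z1: Z_in = Z1 || (Z2 + Z3) = 0 + j13.98 Ω = 13.98∠90.0° Ω.

Z = 0 + j13.98 Ω = 13.98∠90.0° Ω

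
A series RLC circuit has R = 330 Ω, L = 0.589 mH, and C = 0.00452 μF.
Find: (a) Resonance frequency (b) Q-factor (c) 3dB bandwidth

Step 1 — Resonance: ω₀ = 1/√(LC) = 1/√(0.000589·4.52e-09) = 6.129e+05 rad/s.
Step 2 — f₀ = ω₀/(2π) = 9.754e+04 Hz.
Step 3 — Series Q: Q = ω₀L/R = 6.129e+05·0.000589/330 = 1.094.
Step 4 — Bandwidth: Δω = ω₀/Q = 5.603e+05 rad/s; BW = Δω/(2π) = 8.917e+04 Hz.

(a) f₀ = 9.754e+04 Hz  (b) Q = 1.094  (c) BW = 8.917e+04 Hz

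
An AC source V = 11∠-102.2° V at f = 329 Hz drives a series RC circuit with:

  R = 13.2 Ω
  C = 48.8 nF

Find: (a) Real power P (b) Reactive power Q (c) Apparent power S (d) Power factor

Step 1 — Angular frequency: ω = 2π·f = 2π·329 = 2067 rad/s.
Step 2 — Component impedances:
  R: Z = R = 13.2 Ω
  C: Z = 1/(jωC) = -j/(ω·C) = 0 - j9913 Ω
Step 3 — Series combination: Z_total = R + C = 13.2 - j9913 Ω = 9913∠-89.9° Ω.
Step 4 — Source phasor: V = 11∠-102.2° V = -2.325 - j10.75 V.
Step 5 — Current: I = V / Z = 0.001084 - j0.0002359 A = 0.00111∠-12.3° A.
Step 6 — Complex power: S = V·I* = 1.625e-05 - j0.01221 VA.
Step 7 — Real power: P = Re(S) = 1.625e-05 W.
Step 8 — Reactive power: Q = Im(S) = -0.01221 VAR.
Step 9 — Apparent power: |S| = 0.01221 VA.
Step 10 — Power factor: PF = P/|S| = 0.001332 (leading).

(a) P = 1.625e-05 W  (b) Q = -0.01221 VAR  (c) S = 0.01221 VA  (d) PF = 0.001332 (leading)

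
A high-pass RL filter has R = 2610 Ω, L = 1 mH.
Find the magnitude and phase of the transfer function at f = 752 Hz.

Step 1 — Angular frequency: ω = 2π·752 = 4725 rad/s.
Step 2 — Transfer function: H(jω) = jωL/(R + jωL).
Step 3 — Numerator jωL = j·4.725; denominator R + jωL = 2610 + j4.725.
Step 4 — H = 3.277e-06 + j0.00181.
Step 5 — Magnitude: |H| = 0.00181 (-54.8 dB); phase: φ = 89.9°.

|H| = 0.00181 (-54.8 dB), φ = 89.9°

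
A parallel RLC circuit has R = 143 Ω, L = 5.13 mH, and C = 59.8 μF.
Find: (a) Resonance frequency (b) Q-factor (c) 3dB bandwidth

Step 1 — Resonance: ω₀ = 1/√(LC) = 1/√(0.00513·5.98e-05) = 1805 rad/s.
Step 2 — f₀ = ω₀/(2π) = 287.3 Hz.
Step 3 — Parallel Q: Q = R/(ω₀L) = 143/(1805·0.00513) = 15.44.
Step 4 — Bandwidth: Δω = ω₀/Q = 116.9 rad/s; BW = Δω/(2π) = 18.61 Hz.

(a) f₀ = 287.3 Hz  (b) Q = 15.44  (c) BW = 18.61 Hz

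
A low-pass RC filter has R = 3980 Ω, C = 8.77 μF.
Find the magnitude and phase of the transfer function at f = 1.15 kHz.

Step 1 — Angular frequency: ω = 2π·1150 = 7226 rad/s.
Step 2 — Transfer function: H(jω) = 1/(1 + jωRC).
Step 3 — Denominator: 1 + jωRC = 1 + j·7226·3980·8.77e-06 = 1 + j252.2.
Step 4 — H = 1.572e-05 - j0.003965.
Step 5 — Magnitude: |H| = 0.003965 (-48.0 dB); phase: φ = -89.8°.

|H| = 0.003965 (-48.0 dB), φ = -89.8°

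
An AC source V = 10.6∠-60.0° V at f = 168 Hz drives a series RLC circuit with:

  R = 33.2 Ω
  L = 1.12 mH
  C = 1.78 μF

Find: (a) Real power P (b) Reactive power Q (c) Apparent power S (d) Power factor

Step 1 — Angular frequency: ω = 2π·f = 2π·168 = 1056 rad/s.
Step 2 — Component impedances:
  R: Z = R = 33.2 Ω
  L: Z = jωL = j·1056·0.00112 = 0 + j1.182 Ω
  C: Z = 1/(jωC) = -j/(ω·C) = 0 - j532.2 Ω
Step 3 — Series combination: Z_total = R + L + C = 33.2 - j531 Ω = 532.1∠-86.4° Ω.
Step 4 — Source phasor: V = 10.6∠-60.0° V = 5.3 - j9.18 V.
Step 5 — Current: I = V / Z = 0.01784 + j0.008865 A = 0.01992∠26.4° A.
Step 6 — Complex power: S = V·I* = 0.01318 - j0.2108 VA.
Step 7 — Real power: P = Re(S) = 0.01318 W.
Step 8 — Reactive power: Q = Im(S) = -0.2108 VAR.
Step 9 — Apparent power: |S| = 0.2112 VA.
Step 10 — Power factor: PF = P/|S| = 0.0624 (leading).

(a) P = 0.01318 W  (b) Q = -0.2108 VAR  (c) S = 0.2112 VA  (d) PF = 0.0624 (leading)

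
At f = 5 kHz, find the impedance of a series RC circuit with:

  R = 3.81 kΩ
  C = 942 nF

Step 1 — Angular frequency: ω = 2π·f = 2π·5000 = 3.142e+04 rad/s.
Step 2 — Component impedances:
  R: Z = R = 3810 Ω
  C: Z = 1/(jωC) = -j/(ω·C) = 0 - j33.79 Ω
Step 3 — Series combination: Z_total = R + C = 3810 - j33.79 Ω = 3810∠-0.5° Ω.

Z = 3810 - j33.79 Ω = 3810∠-0.5° Ω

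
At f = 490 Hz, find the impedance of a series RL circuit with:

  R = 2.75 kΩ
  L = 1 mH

Step 1 — Angular frequency: ω = 2π·f = 2π·490 = 3079 rad/s.
Step 2 — Component impedances:
  R: Z = R = 2750 Ω
  L: Z = jωL = j·3079·0.001 = 0 + j3.079 Ω
Step 3 — Series combination: Z_total = R + L = 2750 + j3.079 Ω = 2750∠0.1° Ω.

Z = 2750 + j3.079 Ω = 2750∠0.1° Ω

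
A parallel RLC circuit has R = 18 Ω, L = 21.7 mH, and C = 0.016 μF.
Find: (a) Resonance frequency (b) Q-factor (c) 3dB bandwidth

Step 1 — Resonance: ω₀ = 1/√(LC) = 1/√(0.0217·1.6e-08) = 5.367e+04 rad/s.
Step 2 — f₀ = ω₀/(2π) = 8541 Hz.
Step 3 — Parallel Q: Q = R/(ω₀L) = 18/(5.367e+04·0.0217) = 0.01546.
Step 4 — Bandwidth: Δω = ω₀/Q = 3.472e+06 rad/s; BW = Δω/(2π) = 5.526e+05 Hz.

(a) f₀ = 8541 Hz  (b) Q = 0.01546  (c) BW = 5.526e+05 Hz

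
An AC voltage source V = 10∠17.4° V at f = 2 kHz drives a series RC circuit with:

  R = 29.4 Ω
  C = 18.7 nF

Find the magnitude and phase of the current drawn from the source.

Step 1 — Angular frequency: ω = 2π·f = 2π·2000 = 1.257e+04 rad/s.
Step 2 — Component impedances:
  R: Z = R = 29.4 Ω
  C: Z = 1/(jωC) = -j/(ω·C) = 0 - j4255 Ω
Step 3 — Series combination: Z_total = R + C = 29.4 - j4255 Ω = 4256∠-89.6° Ω.
Step 4 — Source phasor: V = 10∠17.4° V = 9.542 + j2.99 V.
Step 5 — Ohm's law: I = V / Z_total = (9.542 + j2.99) / (29.4 - j4255) = -0.0006872 + j0.002247 A.
Step 6 — Convert to polar: |I| = 0.00235 A, ∠I = 107.0°.

I = 0.00235∠107.0° A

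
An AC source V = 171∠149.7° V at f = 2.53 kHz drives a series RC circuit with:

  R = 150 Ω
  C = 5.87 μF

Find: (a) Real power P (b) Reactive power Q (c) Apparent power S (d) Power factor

Step 1 — Angular frequency: ω = 2π·f = 2π·2530 = 1.59e+04 rad/s.
Step 2 — Component impedances:
  R: Z = R = 150 Ω
  C: Z = 1/(jωC) = -j/(ω·C) = 0 - j10.72 Ω
Step 3 — Series combination: Z_total = R + C = 150 - j10.72 Ω = 150.4∠-4.1° Ω.
Step 4 — Source phasor: V = 171∠149.7° V = -147.6 + j86.27 V.
Step 5 — Current: I = V / Z = -1.02 + j0.5023 A = 1.137∠153.8° A.
Step 6 — Complex power: S = V·I* = 194 - j13.86 VA.
Step 7 — Real power: P = Re(S) = 194 W.
Step 8 — Reactive power: Q = Im(S) = -13.86 VAR.
Step 9 — Apparent power: |S| = 194.4 VA.
Step 10 — Power factor: PF = P/|S| = 0.9975 (leading).

(a) P = 194 W  (b) Q = -13.86 VAR  (c) S = 194.4 VA  (d) PF = 0.9975 (leading)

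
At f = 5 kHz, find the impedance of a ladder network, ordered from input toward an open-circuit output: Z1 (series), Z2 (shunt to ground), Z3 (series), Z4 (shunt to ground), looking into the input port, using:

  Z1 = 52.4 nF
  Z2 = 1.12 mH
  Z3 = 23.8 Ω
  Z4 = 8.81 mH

Step 1 — Angular frequency: ω = 2π·f = 2π·5000 = 3.142e+04 rad/s.
Step 2 — Component impedances:
  Z1: Z = 1/(jωC) = -j/(ω·C) = 0 - j607.5 Ω
  Z2: Z = jωL = j·3.142e+04·0.00112 = 0 + j35.19 Ω
  Z3: Z = R = 23.8 Ω
  Z4: Z = jωL = j·3.142e+04·0.00881 = 0 + j276.8 Ω
Step 3 — Ladder network (open output): work backward from the far end, alternating series and parallel combinations. Z_in = 0.301 - j576.2 Ω = 576.2∠-90.0° Ω.

Z = 0.301 - j576.2 Ω = 576.2∠-90.0° Ω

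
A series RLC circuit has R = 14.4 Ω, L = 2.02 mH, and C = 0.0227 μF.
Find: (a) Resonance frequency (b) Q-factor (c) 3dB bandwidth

Step 1 — Resonance condition Im(Z)=0 gives ω₀ = 1/√(LC).
Step 2 — ω₀ = 1/√(0.00202·2.27e-08) = 1.477e+05 rad/s.
Step 3 — f₀ = ω₀/(2π) = 2.35e+04 Hz.
Step 4 — Series Q: Q = ω₀L/R = 1.477e+05·0.00202/14.4 = 20.72.
Step 5 — 3dB bandwidth: Δω = ω₀/Q = 7129 rad/s; BW = Δω/(2π) = 1135 Hz.

(a) f₀ = 2.35e+04 Hz  (b) Q = 20.72  (c) BW = 1135 Hz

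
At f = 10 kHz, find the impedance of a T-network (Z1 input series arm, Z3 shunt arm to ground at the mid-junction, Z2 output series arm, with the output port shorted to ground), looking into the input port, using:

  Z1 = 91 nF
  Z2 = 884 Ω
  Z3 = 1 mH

Step 1 — Angular frequency: ω = 2π·f = 2π·1e+04 = 6.283e+04 rad/s.
Step 2 — Component impedances:
  Z1: Z = 1/(jωC) = -j/(ω·C) = 0 - j174.9 Ω
  Z2: Z = R = 884 Ω
  Z3: Z = jωL = j·6.283e+04·0.001 = 0 + j62.83 Ω
Step 3 — With the output port shorted to ground, the output series arm Z2 runs from the junction to ground; the shunt arm Z3 also runs from the junction to ground. They appear in parallel: Z3 || Z2 = 4.443 + j62.52 Ω.
Step 4 — Series with input arm Z1: Z_in = Z1 + (Z3 || Z2) = 4.443 - j112.4 Ω = 112.5∠-87.7° Ω.

Z = 4.443 - j112.4 Ω = 112.5∠-87.7° Ω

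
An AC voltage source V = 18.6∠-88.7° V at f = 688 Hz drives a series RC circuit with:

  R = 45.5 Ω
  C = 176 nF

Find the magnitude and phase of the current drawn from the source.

Step 1 — Angular frequency: ω = 2π·f = 2π·688 = 4323 rad/s.
Step 2 — Component impedances:
  R: Z = R = 45.5 Ω
  C: Z = 1/(jωC) = -j/(ω·C) = 0 - j1314 Ω
Step 3 — Series combination: Z_total = R + C = 45.5 - j1314 Ω = 1315∠-88.0° Ω.
Step 4 — Source phasor: V = 18.6∠-88.7° V = 0.422 - j18.6 V.
Step 5 — Ohm's law: I = V / Z_total = (0.422 - j18.6) / (45.5 - j1314) = 0.01414 - j0.0001685 A.
Step 6 — Convert to polar: |I| = 0.01414 A, ∠I = -0.7°.

I = 0.01414∠-0.7° A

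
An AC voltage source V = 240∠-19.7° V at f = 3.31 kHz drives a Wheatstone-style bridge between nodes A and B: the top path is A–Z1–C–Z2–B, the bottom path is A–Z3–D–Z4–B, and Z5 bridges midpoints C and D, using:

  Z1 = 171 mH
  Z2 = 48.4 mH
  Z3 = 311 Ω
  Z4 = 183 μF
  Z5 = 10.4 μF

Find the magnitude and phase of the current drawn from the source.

Step 1 — Angular frequency: ω = 2π·f = 2π·3310 = 2.08e+04 rad/s.
Step 2 — Component impedances:
  Z1: Z = jωL = j·2.08e+04·0.171 = 0 + j3556 Ω
  Z2: Z = jωL = j·2.08e+04·0.0484 = 0 + j1007 Ω
  Z3: Z = R = 311 Ω
  Z4: Z = 1/(jωC) = -j/(ω·C) = 0 - j0.2627 Ω
  Z5: Z = 1/(jωC) = -j/(ω·C) = 0 - j4.623 Ω
Step 3 — Bridge requires nodal analysis (the Z5 bridge couples midpoints C and D, so the two paths cannot be reduced to a simple series/parallel combination). Setting node B to ground and injecting 1 A at node A, the 3-node admittance system at A, C, D solves to V_A = Z_AB = 308.6 + j26.76 Ω = 309.8∠5.0° Ω.
Step 4 — Source phasor: V = 240∠-19.7° V = 226 - j80.9 V.
Step 5 — Ohm's law: I = V / Z_total = (226 - j80.9) / (308.6 + j26.76) = 0.7041 - j0.3232 A.
Step 6 — Convert to polar: |I| = 0.7747 A, ∠I = -24.7°.

I = 0.7747∠-24.7° A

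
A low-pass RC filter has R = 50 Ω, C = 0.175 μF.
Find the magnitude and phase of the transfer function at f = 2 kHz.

Step 1 — Angular frequency: ω = 2π·2000 = 1.257e+04 rad/s.
Step 2 — Transfer function: H(jω) = 1/(1 + jωRC).
Step 3 — Denominator: 1 + jωRC = 1 + j·1.257e+04·50·1.75e-07 = 1 + j0.11.
Step 4 — H = 0.9881 - j0.1086.
Step 5 — Magnitude: |H| = 0.994 (-0.1 dB); phase: φ = -6.3°.

|H| = 0.994 (-0.1 dB), φ = -6.3°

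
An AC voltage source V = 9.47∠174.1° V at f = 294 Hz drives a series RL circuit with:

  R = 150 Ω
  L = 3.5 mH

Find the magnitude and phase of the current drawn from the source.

Step 1 — Angular frequency: ω = 2π·f = 2π·294 = 1847 rad/s.
Step 2 — Component impedances:
  R: Z = R = 150 Ω
  L: Z = jωL = j·1847·0.0035 = 0 + j6.465 Ω
Step 3 — Series combination: Z_total = R + L = 150 + j6.465 Ω = 150.1∠2.5° Ω.
Step 4 — Source phasor: V = 9.47∠174.1° V = -9.42 + j0.9734 V.
Step 5 — Ohm's law: I = V / Z_total = (-9.42 + j0.9734) / (150 + j6.465) = -0.0624 + j0.009179 A.
Step 6 — Convert to polar: |I| = 0.06307 A, ∠I = 171.6°.

I = 0.06307∠171.6° A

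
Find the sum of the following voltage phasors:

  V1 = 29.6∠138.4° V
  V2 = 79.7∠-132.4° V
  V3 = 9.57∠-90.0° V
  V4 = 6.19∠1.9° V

Step 1 — Convert each phasor to rectangular form:
  V1 = 29.6·(cos(138.4°) + j·sin(138.4°)) = -22.13 + j19.65 V
  V2 = 79.7·(cos(-132.4°) + j·sin(-132.4°)) = -53.74 - j58.85 V
  V3 = 9.57·(cos(-90.0°) + j·sin(-90.0°)) = 0 - j9.57 V
  V4 = 6.19·(cos(1.9°) + j·sin(1.9°)) = 6.187 + j0.2052 V
Step 2 — Sum components: V_total = -69.69 - j48.57 V.
Step 3 — Convert to polar: |V_total| = 84.94 V, ∠V_total = -145.1°.

V_total = 84.94∠-145.1° V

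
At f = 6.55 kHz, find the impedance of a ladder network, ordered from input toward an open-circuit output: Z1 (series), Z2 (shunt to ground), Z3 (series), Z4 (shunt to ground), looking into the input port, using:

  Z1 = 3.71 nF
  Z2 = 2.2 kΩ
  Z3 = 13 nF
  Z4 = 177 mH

Step 1 — Angular frequency: ω = 2π·f = 2π·6550 = 4.115e+04 rad/s.
Step 2 — Component impedances:
  Z1: Z = 1/(jωC) = -j/(ω·C) = 0 - j6549 Ω
  Z2: Z = R = 2200 Ω
  Z3: Z = 1/(jωC) = -j/(ω·C) = 0 - j1869 Ω
  Z4: Z = jωL = j·4.115e+04·0.177 = 0 + j7284 Ω
Step 3 — Ladder network (open output): work backward from the far end, alternating series and parallel combinations. Z_in = 1888 - j5782 Ω = 6083∠-71.9° Ω.

Z = 1888 - j5782 Ω = 6083∠-71.9° Ω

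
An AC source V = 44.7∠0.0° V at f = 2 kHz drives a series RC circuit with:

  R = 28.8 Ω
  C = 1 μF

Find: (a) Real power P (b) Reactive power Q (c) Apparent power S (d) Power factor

Step 1 — Angular frequency: ω = 2π·f = 2π·2000 = 1.257e+04 rad/s.
Step 2 — Component impedances:
  R: Z = R = 28.8 Ω
  C: Z = 1/(jωC) = -j/(ω·C) = 0 - j79.58 Ω
Step 3 — Series combination: Z_total = R + C = 28.8 - j79.58 Ω = 84.63∠-70.1° Ω.
Step 4 — Source phasor: V = 44.7∠0.0° V = 44.7 V.
Step 5 — Current: I = V / Z = 0.1797 + j0.4967 A = 0.5282∠70.1° A.
Step 6 — Complex power: S = V·I* = 8.035 - j22.2 VA.
Step 7 — Real power: P = Re(S) = 8.035 W.
Step 8 — Reactive power: Q = Im(S) = -22.2 VAR.
Step 9 — Apparent power: |S| = 23.61 VA.
Step 10 — Power factor: PF = P/|S| = 0.3403 (leading).

(a) P = 8.035 W  (b) Q = -22.2 VAR  (c) S = 23.61 VA  (d) PF = 0.3403 (leading)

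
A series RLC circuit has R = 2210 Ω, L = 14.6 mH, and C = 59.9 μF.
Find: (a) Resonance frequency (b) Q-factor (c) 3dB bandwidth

Step 1 — Resonance: ω₀ = 1/√(LC) = 1/√(0.0146·5.99e-05) = 1069 rad/s.
Step 2 — f₀ = ω₀/(2π) = 170.2 Hz.
Step 3 — Series Q: Q = ω₀L/R = 1069·0.0146/2210 = 0.007064.
Step 4 — Bandwidth: Δω = ω₀/Q = 1.514e+05 rad/s; BW = Δω/(2π) = 2.409e+04 Hz.

(a) f₀ = 170.2 Hz  (b) Q = 0.007064  (c) BW = 2.409e+04 Hz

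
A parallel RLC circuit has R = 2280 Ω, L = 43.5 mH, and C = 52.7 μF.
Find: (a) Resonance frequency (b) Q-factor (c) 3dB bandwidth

Step 1 — Resonance: ω₀ = 1/√(LC) = 1/√(0.0435·5.27e-05) = 660.5 rad/s.
Step 2 — f₀ = ω₀/(2π) = 105.1 Hz.
Step 3 — Parallel Q: Q = R/(ω₀L) = 2280/(660.5·0.0435) = 79.36.
Step 4 — Bandwidth: Δω = ω₀/Q = 8.323 rad/s; BW = Δω/(2π) = 1.325 Hz.

(a) f₀ = 105.1 Hz  (b) Q = 79.36  (c) BW = 1.325 Hz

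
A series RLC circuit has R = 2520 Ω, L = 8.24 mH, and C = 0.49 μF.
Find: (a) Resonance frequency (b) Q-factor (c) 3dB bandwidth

Step 1 — Resonance: ω₀ = 1/√(LC) = 1/√(0.00824·4.9e-07) = 1.574e+04 rad/s.
Step 2 — f₀ = ω₀/(2π) = 2505 Hz.
Step 3 — Series Q: Q = ω₀L/R = 1.574e+04·0.00824/2520 = 0.05146.
Step 4 — Bandwidth: Δω = ω₀/Q = 3.058e+05 rad/s; BW = Δω/(2π) = 4.867e+04 Hz.

(a) f₀ = 2505 Hz  (b) Q = 0.05146  (c) BW = 4.867e+04 Hz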